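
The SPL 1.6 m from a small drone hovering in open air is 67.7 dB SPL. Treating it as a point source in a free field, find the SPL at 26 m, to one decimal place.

For a point source in a free field, ΔL = −20·log₁₀(d₂/d₁).
ΔL = −20·log₁₀(26/1.6) = -24.22 dB, so L₂ = 67.7 + (-24.22) = 43.5 dB SPL.

43.5 dB SPL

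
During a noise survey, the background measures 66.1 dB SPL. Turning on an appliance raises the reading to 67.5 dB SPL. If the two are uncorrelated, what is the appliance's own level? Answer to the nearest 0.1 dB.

Remove the background by subtracting linear intensities:
L_src = 10·log₁₀(10^(67.5/10) − 10^(66.1/10)) = 10·log₁₀(1550000) = 61.9 dB SPL.

61.9 dB SPL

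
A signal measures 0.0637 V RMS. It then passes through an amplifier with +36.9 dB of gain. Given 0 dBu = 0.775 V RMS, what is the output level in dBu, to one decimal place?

+15.2 dBu

Input level: 20·log₁₀(0.0637/0.775) = -21.70 dBu.
Output: -21.70 + 36.9 = +15.2 dBu.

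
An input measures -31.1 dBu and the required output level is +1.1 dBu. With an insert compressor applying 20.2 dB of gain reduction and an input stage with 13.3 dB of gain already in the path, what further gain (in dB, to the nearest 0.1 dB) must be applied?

39.1 dB

The required make-up gain is the shortfall in the dB sum.
G = +1.1 − (-31.1) + 20.2 − 13.3 = 39.1 dB.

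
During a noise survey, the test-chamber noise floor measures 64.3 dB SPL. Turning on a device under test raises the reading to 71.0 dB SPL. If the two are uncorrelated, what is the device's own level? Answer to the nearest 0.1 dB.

70.0 dB SPL

Subtract intensities: L_src = 10·log₁₀(10^(L_total/10) − 10^(L_bg/10)).
L_src = 10·log₁₀(10^(71.0/10) − 10^(64.3/10)) = 10·log₁₀(9898000) = 70.0 dB SPL.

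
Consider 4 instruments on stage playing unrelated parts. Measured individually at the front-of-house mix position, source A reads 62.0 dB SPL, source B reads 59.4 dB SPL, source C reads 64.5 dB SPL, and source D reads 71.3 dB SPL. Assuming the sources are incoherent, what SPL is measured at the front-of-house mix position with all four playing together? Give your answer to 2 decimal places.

Add the sources as powers (linear), then convert back to dB:
L_total = 10·log₁₀(10^(62.0/10) + 10^(59.4/10) + 10^(64.5/10) + 10^(71.3/10)) = 10·log₁₀(18760000) = 72.73 dB SPL.

72.73 dB SPL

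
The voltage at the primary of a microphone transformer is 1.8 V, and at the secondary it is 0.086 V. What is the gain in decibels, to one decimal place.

-26.4 dB

Voltage ratio → dB uses the 20·log₁₀ form:
20·log₁₀(0.086/1.8) = 20·log₁₀(0.04778) = -26.4 dB.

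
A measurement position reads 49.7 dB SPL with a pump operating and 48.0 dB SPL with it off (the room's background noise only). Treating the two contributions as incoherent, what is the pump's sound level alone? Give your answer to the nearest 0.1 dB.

44.8 dB SPL

Remove the background by subtracting linear intensities:
L_src = 10·log₁₀(10^(49.7/10) − 10^(48.0/10)) = 10·log₁₀(30230) = 44.8 dB SPL.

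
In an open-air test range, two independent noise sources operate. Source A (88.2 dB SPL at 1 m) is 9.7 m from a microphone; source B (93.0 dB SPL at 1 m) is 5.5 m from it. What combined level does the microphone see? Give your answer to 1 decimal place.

At the listener: L_A = 88.2 − 20·log₁₀(9.7) = 68.46 dB; L_B = 93.0 − 20·log₁₀(5.5) = 78.19 dB.
Combined: 10·log₁₀(10^(68.46/10)+10^(78.19/10)) = 78.6 dB SPL.

78.6 dB SPL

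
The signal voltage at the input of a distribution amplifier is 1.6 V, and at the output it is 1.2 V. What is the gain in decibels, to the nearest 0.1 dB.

Voltage is an amplitude quantity, so gain = 20·log₁₀(V_out/V_in).
20·log₁₀(1.2/1.6) = 20·log₁₀(0.7500) = -2.5 dB.

-2.5 dB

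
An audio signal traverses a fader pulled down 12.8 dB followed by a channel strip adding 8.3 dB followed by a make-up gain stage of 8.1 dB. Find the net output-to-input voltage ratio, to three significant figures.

Net gain = (−12.8) + 8.3 + 8.1 = 3.6 dB.
Voltage ratio = 10^(3.6/20) = 1.51.

1.51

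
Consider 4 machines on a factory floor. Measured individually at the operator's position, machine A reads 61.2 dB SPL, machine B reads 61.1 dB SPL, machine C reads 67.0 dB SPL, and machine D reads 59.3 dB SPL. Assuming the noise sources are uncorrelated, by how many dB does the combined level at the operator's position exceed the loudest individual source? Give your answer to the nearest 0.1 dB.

2.3 dB

Incoherent sources sum as intensities:
L_total = 10·log₁₀(10^(61.2/10) + 10^(61.1/10) + 10^(67.0/10) + 10^(59.3/10)) = 69.28 dB SPL.
Excess over the loudest (67.0 dB): 69.28 − 67.0 = 2.3 dB.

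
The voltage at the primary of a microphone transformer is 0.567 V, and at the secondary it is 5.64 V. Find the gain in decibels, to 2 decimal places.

19.95 dB

Voltage is an amplitude quantity, so gain = 20·log₁₀(V_out/V_in).
20·log₁₀(5.64/0.567) = 20·log₁₀(9.947) = 19.95 dB.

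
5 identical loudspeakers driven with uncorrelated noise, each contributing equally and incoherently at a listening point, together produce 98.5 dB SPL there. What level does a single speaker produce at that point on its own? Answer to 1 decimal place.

91.5 dB SPL

5 equal incoherent sources add 10·log₁₀(5) = 6.99 dB over one source.
L_one = 98.5 − 6.99 = 91.5 dB SPL.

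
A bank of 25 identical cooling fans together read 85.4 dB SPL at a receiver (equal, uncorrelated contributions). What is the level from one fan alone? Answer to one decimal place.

25 equal incoherent sources add 10·log₁₀(25) = 13.98 dB over one source.
L_one = 85.4 − 13.98 = 71.4 dB SPL.

71.4 dB SPL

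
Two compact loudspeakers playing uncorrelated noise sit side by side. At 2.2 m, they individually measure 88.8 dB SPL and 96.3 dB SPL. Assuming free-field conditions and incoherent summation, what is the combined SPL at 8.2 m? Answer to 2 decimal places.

85.58 dB SPL

Combined at 2.2 m: 10·log₁₀(10^(88.8/10)+10^(96.3/10)) = 97.011 dB SPL.
Then apply −20·log₁₀(8.2/2.2) = -11.428 dB → 85.58 dB SPL.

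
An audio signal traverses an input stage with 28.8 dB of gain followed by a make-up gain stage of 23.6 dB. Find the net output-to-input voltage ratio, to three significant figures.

417

Net gain = 28.8 + 23.6 = 52.4 dB.
Voltage ratio = 10^(52.4/20) = 417.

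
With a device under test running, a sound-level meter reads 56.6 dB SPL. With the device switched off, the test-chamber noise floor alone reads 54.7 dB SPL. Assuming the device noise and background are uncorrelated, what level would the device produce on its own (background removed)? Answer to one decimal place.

Background correction is a power subtraction:
L_src = 10·log₁₀(10^(56.6/10) − 10^(54.7/10)) = 10·log₁₀(162000) = 52.1 dB SPL.

52.1 dB SPL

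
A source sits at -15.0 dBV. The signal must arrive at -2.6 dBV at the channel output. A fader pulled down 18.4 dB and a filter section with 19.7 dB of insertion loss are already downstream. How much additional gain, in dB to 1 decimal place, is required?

50.5 dB

The required make-up gain is the shortfall in the dB sum.
G = -2.6 − (-15.0) + 18.4 + 19.7 = 50.5 dB.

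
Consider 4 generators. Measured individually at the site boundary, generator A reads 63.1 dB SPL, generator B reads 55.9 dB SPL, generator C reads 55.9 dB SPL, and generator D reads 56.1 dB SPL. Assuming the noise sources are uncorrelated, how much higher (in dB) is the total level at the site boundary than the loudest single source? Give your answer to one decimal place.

Uncorrelated sources add in intensity (power), not in dB.
L_total = 10·log₁₀(10^(63.1/10) + 10^(55.9/10) + 10^(55.9/10) + 10^(56.1/10)) = 65.09 dB SPL.
Excess over the loudest (63.1 dB): 65.09 − 63.1 = 2.0 dB.

2.0 dB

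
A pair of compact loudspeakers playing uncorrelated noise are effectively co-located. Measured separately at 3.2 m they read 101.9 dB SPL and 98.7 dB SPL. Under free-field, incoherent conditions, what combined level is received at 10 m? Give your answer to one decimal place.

93.7 dB SPL

Combined at 3.2 m: 10·log₁₀(10^(101.9/10)+10^(98.7/10)) = 103.60 dB SPL.
Then apply −20·log₁₀(10/3.2) = -9.90 dB → 93.7 dB SPL.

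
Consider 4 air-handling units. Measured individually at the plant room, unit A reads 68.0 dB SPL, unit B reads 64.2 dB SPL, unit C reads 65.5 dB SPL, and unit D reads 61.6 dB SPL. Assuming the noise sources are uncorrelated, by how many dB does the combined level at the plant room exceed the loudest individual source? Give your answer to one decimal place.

Uncorrelated sources add in intensity (power), not in dB.
L_total = 10·log₁₀(10^(68.0/10) + 10^(64.2/10) + 10^(65.5/10) + 10^(61.6/10)) = 71.44 dB SPL.
Excess over the loudest (68.0 dB): 71.44 − 68.0 = 3.4 dB.

3.4 dB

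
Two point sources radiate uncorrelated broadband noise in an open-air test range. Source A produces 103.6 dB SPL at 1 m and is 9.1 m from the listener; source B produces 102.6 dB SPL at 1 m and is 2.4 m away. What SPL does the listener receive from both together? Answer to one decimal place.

At the listener: L_A = 103.6 − 20·log₁₀(9.1) = 84.42 dB; L_B = 102.6 − 20·log₁₀(2.4) = 95.00 dB.
Combined: 10·log₁₀(10^(84.42/10)+10^(95.00/10)) = 95.4 dB SPL.

95.4 dB SPL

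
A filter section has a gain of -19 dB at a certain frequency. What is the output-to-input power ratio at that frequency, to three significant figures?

Power ratio = 10^(dB/10).
10^(-19/10) = 10^(-1.900) = 0.0126.

0.0126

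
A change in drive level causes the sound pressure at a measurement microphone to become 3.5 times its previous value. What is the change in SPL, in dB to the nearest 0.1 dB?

SPL change from a pressure ratio uses the 20·log₁₀ form:
20·log₁₀(3.5) = 10.9 dB.

10.9 dB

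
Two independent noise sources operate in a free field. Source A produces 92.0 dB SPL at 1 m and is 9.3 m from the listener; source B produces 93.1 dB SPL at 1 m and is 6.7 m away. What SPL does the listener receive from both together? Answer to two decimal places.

At the listener: L_A = 92.0 − 20·log₁₀(9.3) = 72.630 dB; L_B = 93.1 − 20·log₁₀(6.7) = 76.579 dB.
Combined: 10·log₁₀(10^(72.630/10)+10^(76.579/10)) = 78.05 dB SPL.

78.05 dB SPL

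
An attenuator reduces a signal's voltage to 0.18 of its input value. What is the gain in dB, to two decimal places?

-14.89 dB

Voltage is an amplitude quantity, so gain = 20·log₁₀(V_out/V_in).
20·log₁₀(0.18) = -14.89 dB.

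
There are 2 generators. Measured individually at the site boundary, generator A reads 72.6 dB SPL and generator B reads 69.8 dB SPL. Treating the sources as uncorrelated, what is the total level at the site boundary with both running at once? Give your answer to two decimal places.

Uncorrelated sources add in intensity (power), not in dB.
L_total = 10·log₁₀(10^(72.6/10) + 10^(69.8/10)) = 10·log₁₀(27750000) = 74.43 dB SPL.

74.43 dB SPL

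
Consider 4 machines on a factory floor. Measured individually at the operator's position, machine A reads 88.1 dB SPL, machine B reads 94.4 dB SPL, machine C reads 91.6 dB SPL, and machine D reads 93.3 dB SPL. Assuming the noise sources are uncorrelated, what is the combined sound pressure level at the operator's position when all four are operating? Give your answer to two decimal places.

98.44 dB SPL

Incoherent sources sum as intensities:
L_total = 10·log₁₀(10^(88.1/10) + 10^(94.4/10) + 10^(91.6/10) + 10^(93.3/10)) = 10·log₁₀(6983000000) = 98.44 dB SPL.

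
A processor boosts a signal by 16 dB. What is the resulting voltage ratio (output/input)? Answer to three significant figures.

6.31

Voltage ratio = 10^(dB/20).
10^(16/20) = 10^(0.8000) = 6.31.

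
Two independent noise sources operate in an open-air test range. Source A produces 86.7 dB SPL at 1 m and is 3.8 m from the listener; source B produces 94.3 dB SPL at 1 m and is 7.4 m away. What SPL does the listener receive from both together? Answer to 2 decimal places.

79.11 dB SPL

At the listener: L_A = 86.7 − 20·log₁₀(3.8) = 75.104 dB; L_B = 94.3 − 20·log₁₀(7.4) = 76.915 dB.
Combined: 10·log₁₀(10^(75.104/10)+10^(76.915/10)) = 79.11 dB SPL.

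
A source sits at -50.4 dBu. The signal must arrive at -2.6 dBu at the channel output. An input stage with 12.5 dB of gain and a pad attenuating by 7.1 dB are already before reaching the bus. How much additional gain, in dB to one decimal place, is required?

The required make-up gain is the shortfall in the dB sum.
G = -2.6 − (-50.4) − 12.5 + 7.1 = 42.4 dB.

42.4 dB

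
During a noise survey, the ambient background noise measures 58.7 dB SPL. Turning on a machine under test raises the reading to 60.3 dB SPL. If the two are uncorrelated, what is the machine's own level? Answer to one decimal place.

Remove the background by subtracting linear intensities:
L_src = 10·log₁₀(10^(60.3/10) − 10^(58.7/10)) = 10·log₁₀(330200) = 55.2 dB SPL.

55.2 dB SPL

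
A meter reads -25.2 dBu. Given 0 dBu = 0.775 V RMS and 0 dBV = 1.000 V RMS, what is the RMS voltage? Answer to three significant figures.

0.0426 V

V = 0.775 V × 10^(-25.2/20).
= 0.775 × 0.05495 = 0.0426 V.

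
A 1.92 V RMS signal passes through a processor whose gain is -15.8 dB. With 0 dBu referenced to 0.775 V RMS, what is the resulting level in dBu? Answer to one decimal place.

-7.9 dBu

Input level: 20·log₁₀(1.92/0.775) = 7.88 dBu.
Output: 7.88 − 15.8 = -7.9 dBu.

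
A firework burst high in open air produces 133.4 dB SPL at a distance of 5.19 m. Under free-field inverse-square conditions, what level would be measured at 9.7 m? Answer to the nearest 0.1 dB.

Inverse-square spreading gives ΔL = −20·log₁₀(d₂/d₁).
ΔL = −20·log₁₀(9.7/5.19) = -5.43 dB, so L₂ = 133.4 + (-5.43) = 128.0 dB SPL.

128.0 dB SPL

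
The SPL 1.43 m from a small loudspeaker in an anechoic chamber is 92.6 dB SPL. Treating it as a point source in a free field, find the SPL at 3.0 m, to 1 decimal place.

86.2 dB SPL

For a point source in a free field, ΔL = −20·log₁₀(d₂/d₁).
ΔL = −20·log₁₀(3.0/1.43) = -6.44 dB, so L₂ = 92.6 + (-6.44) = 86.2 dB SPL.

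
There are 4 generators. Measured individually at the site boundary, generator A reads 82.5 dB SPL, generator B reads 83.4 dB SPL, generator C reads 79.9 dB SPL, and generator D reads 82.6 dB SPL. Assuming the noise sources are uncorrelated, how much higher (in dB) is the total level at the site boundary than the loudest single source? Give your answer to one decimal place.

4.9 dB

Incoherent sources sum as intensities:
L_total = 10·log₁₀(10^(82.5/10) + 10^(83.4/10) + 10^(79.9/10) + 10^(82.6/10)) = 88.30 dB SPL.
Excess over the loudest (83.4 dB): 88.30 − 83.4 = 4.9 dB.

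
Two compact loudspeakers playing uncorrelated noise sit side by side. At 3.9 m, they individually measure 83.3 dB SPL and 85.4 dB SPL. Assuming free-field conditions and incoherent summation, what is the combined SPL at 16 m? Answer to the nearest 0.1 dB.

Combined at 3.9 m: 10·log₁₀(10^(83.3/10)+10^(85.4/10)) = 87.49 dB SPL.
Then apply −20·log₁₀(16/3.9) = -12.26 dB → 75.2 dB SPL.

75.2 dB SPL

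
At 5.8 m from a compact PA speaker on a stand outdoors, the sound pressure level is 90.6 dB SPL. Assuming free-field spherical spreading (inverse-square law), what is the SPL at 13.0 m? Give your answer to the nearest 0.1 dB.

83.6 dB SPL

Inverse-square spreading gives ΔL = −20·log₁₀(d₂/d₁).
ΔL = −20·log₁₀(13.0/5.8) = -7.01 dB, so L₂ = 90.6 + (-7.01) = 83.6 dB SPL.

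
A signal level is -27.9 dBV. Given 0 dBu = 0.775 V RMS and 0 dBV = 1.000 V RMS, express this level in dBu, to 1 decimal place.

The offset between the scales is 20·log₁₀(0.775/1.000) = −2.214 dB.
So dBu = -27.9 + 2.214 = -25.7 dBu.

-25.7 dBu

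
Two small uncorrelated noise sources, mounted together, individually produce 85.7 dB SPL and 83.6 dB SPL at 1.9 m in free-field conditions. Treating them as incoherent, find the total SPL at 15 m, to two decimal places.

Combined at 1.9 m: 10·log₁₀(10^(85.7/10)+10^(83.6/10)) = 87.786 dB SPL.
Then apply −20·log₁₀(15/1.9) = -17.947 dB → 69.84 dB SPL.

69.84 dB SPL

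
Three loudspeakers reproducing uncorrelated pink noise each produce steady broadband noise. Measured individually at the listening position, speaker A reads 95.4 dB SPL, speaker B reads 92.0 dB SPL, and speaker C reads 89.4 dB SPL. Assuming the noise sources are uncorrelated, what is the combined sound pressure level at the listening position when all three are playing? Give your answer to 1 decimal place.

97.7 dB SPL

Incoherent sources sum as intensities:
L_total = 10·log₁₀(10^(95.4/10) + 10^(92.0/10) + 10^(89.4/10)) = 10·log₁₀(5923000000) = 97.7 dB SPL.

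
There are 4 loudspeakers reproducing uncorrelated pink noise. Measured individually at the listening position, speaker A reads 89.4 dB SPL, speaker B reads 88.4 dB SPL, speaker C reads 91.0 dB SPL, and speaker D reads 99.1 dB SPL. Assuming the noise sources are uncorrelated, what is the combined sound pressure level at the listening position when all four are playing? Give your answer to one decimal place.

100.4 dB SPL

Add the sources as powers (linear), then convert back to dB:
L_total = 10·log₁₀(10^(89.4/10) + 10^(88.4/10) + 10^(91.0/10) + 10^(99.1/10)) = 10·log₁₀(10950000000) = 100.4 dB SPL.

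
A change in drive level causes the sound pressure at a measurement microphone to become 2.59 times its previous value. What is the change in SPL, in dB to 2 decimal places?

Sound pressure is an amplitude quantity: ΔL = 20·log₁₀(p₂/p₁).
20·log₁₀(2.59) = 8.27 dB.

8.27 dB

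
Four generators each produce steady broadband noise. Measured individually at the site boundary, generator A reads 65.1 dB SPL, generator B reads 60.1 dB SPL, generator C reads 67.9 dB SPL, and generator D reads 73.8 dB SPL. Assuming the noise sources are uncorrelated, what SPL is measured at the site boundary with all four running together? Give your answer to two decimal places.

75.37 dB SPL

Incoherent sources sum as intensities:
L_total = 10·log₁₀(10^(65.1/10) + 10^(60.1/10) + 10^(67.9/10) + 10^(73.8/10)) = 10·log₁₀(34410000) = 75.37 dB SPL.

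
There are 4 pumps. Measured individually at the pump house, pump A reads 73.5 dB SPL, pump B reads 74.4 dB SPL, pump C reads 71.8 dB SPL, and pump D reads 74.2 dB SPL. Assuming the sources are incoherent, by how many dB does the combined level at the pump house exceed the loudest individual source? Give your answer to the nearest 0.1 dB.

5.2 dB

Add the sources as powers (linear), then convert back to dB:
L_total = 10·log₁₀(10^(73.5/10) + 10^(74.4/10) + 10^(71.8/10) + 10^(74.2/10)) = 79.61 dB SPL.
Excess over the loudest (74.4 dB): 79.61 − 74.4 = 5.2 dB.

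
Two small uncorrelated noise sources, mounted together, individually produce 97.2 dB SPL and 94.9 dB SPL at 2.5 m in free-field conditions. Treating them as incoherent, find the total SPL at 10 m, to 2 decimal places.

Combined at 2.5 m: 10·log₁₀(10^(97.2/10)+10^(94.9/10)) = 99.211 dB SPL.
Then apply −20·log₁₀(10/2.5) = -12.041 dB → 87.17 dB SPL.

87.17 dB SPL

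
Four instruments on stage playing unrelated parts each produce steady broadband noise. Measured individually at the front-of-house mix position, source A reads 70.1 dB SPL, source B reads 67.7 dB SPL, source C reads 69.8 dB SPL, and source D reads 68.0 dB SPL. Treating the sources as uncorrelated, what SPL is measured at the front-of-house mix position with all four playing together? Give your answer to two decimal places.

75.05 dB SPL

Add the sources as powers (linear), then convert back to dB:
L_total = 10·log₁₀(10^(70.1/10) + 10^(67.7/10) + 10^(69.8/10) + 10^(68.0/10)) = 10·log₁₀(31980000) = 75.05 dB SPL.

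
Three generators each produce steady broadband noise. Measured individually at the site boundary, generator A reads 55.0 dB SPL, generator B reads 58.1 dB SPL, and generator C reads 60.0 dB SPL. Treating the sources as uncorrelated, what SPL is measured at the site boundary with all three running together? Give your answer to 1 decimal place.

Uncorrelated sources add in intensity (power), not in dB.
L_total = 10·log₁₀(10^(55.0/10) + 10^(58.1/10) + 10^(60.0/10)) = 10·log₁₀(1962000) = 62.9 dB SPL.

62.9 dB SPL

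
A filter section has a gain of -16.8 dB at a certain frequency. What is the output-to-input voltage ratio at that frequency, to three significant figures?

0.145

Voltage ratio = 10^(dB/20).
10^(-16.8/20) = 10^(-0.8400) = 0.145.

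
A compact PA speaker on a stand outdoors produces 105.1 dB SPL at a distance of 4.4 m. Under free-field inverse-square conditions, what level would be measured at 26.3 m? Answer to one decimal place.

89.6 dB SPL

For a point source in a free field, ΔL = −20·log₁₀(d₂/d₁).
ΔL = −20·log₁₀(26.3/4.4) = -15.53 dB, so L₂ = 105.1 + (-15.53) = 89.6 dB SPL.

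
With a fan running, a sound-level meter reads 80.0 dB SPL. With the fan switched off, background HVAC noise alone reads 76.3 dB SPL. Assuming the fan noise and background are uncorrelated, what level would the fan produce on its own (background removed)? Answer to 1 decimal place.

77.6 dB SPL

Subtract intensities: L_src = 10·log₁₀(10^(L_total/10) − 10^(L_bg/10)).
L_src = 10·log₁₀(10^(80.0/10) − 10^(76.3/10)) = 10·log₁₀(57340000) = 77.6 dB SPL.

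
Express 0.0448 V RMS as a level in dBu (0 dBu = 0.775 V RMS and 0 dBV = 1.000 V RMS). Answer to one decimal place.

dBu = 20·log₁₀(V / 0.775 V).
20·log₁₀(0.0448/0.775) = -24.8 dBu.

-24.8 dBu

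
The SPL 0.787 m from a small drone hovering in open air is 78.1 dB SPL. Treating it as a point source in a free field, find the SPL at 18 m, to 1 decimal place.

50.9 dB SPL

Free-field point source: level drops by 20·log₁₀ of the distance ratio.
ΔL = −20·log₁₀(18/0.787) = -27.19 dB, so L₂ = 78.1 + (-27.19) = 50.9 dB SPL.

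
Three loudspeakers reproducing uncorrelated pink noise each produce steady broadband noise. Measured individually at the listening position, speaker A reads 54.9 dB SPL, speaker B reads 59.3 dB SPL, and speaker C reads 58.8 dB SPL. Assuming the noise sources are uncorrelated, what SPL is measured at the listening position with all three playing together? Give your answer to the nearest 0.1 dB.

62.8 dB SPL

Add the sources as powers (linear), then convert back to dB:
L_total = 10·log₁₀(10^(54.9/10) + 10^(59.3/10) + 10^(58.8/10)) = 10·log₁₀(1919000) = 62.8 dB SPL.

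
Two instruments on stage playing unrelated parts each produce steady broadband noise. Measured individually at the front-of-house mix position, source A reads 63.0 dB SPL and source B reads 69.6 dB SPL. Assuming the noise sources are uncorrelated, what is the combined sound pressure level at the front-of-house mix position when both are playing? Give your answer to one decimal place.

70.5 dB SPL

Uncorrelated sources add in intensity (power), not in dB.
L_total = 10·log₁₀(10^(63.0/10) + 10^(69.6/10)) = 10·log₁₀(11120000) = 70.5 dB SPL.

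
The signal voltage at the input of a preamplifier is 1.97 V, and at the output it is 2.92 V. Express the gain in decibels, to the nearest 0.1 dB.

Voltage is an amplitude quantity, so gain = 20·log₁₀(V_out/V_in).
20·log₁₀(2.92/1.97) = 20·log₁₀(1.482) = 3.4 dB.

3.4 dB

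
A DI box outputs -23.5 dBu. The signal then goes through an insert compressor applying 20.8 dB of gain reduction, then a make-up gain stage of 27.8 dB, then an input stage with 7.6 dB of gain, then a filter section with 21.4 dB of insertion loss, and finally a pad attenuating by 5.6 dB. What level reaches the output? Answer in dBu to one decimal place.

-35.9 dBu

In dB, series stages simply add:
-23.5 − 20.8 + 27.8 + 7.6 − 21.4 − 5.6 = -35.9 dBu.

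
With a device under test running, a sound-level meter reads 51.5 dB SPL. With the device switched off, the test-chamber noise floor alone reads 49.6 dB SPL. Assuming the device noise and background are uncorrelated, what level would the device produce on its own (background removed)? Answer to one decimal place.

Remove the background by subtracting linear intensities:
L_src = 10·log₁₀(10^(51.5/10) − 10^(49.6/10)) = 10·log₁₀(50050) = 47.0 dB SPL.

47.0 dB SPL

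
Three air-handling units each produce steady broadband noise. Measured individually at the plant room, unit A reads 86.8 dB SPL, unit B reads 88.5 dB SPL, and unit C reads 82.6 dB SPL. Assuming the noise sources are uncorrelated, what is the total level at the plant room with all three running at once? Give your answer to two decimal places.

91.36 dB SPL

Add the sources as powers (linear), then convert back to dB:
L_total = 10·log₁₀(10^(86.8/10) + 10^(88.5/10) + 10^(82.6/10)) = 10·log₁₀(1369000000) = 91.36 dB SPL.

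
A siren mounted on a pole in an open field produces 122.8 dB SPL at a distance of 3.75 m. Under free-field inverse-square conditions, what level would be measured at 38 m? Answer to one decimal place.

102.7 dB SPL

Inverse-square spreading gives ΔL = −20·log₁₀(d₂/d₁).
ΔL = −20·log₁₀(38/3.75) = -20.12 dB, so L₂ = 122.8 + (-20.12) = 102.7 dB SPL.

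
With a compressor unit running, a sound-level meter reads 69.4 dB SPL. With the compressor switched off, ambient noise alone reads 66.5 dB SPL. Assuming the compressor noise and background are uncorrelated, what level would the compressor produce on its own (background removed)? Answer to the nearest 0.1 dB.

Background correction is a power subtraction:
L_src = 10·log₁₀(10^(69.4/10) − 10^(66.5/10)) = 10·log₁₀(4243000) = 66.3 dB SPL.

66.3 dB SPL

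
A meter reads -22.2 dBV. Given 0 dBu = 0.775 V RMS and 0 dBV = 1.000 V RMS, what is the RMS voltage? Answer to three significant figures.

V = 1.000 V × 10^(-22.2/20).
= 1.000 × 0.07762 = 0.0776 V.

0.0776 V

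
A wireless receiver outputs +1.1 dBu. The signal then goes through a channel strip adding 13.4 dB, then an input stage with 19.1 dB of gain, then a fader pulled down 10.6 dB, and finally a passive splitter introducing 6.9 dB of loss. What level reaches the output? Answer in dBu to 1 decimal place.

In dB, series stages simply add:
+1.1 + 13.4 + 19.1 − 10.6 − 6.9 = +16.1 dBu.

+16.1 dBu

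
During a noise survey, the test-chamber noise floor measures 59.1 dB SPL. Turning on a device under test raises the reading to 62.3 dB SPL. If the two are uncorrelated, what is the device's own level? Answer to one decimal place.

59.5 dB SPL

Remove the background by subtracting linear intensities:
L_src = 10·log₁₀(10^(62.3/10) − 10^(59.1/10)) = 10·log₁₀(885400) = 59.5 dB SPL.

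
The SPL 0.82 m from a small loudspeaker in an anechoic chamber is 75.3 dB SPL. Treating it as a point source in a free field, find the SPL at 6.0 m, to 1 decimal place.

58.0 dB SPL

Inverse-square spreading gives ΔL = −20·log₁₀(d₂/d₁).
ΔL = −20·log₁₀(6.0/0.82) = -17.29 dB, so L₂ = 75.3 + (-17.29) = 58.0 dB SPL.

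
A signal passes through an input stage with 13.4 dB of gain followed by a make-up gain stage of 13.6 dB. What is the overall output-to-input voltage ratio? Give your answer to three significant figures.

Net gain = 13.4 + 13.6 = 27.0 dB.
Voltage ratio = 10^(27.0/20) = 22.4.

22.4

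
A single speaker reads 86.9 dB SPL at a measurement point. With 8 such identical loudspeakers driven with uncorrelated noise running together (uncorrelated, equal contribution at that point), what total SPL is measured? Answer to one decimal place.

8 equal incoherent sources raise the level by 10·log₁₀(8) = 9.03 dB.
L_total = 86.9 + 9.03 = 95.9 dB SPL.

95.9 dB SPL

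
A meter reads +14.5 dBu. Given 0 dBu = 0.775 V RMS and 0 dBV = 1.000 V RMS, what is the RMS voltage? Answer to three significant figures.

4.11 V

V = 0.775 V × 10^(+14.5/20).
= 0.775 × 5.309 = 4.11 V.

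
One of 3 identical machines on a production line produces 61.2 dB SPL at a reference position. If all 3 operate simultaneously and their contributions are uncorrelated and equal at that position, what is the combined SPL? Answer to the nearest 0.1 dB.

66.0 dB SPL

3 equal incoherent sources raise the level by 10·log₁₀(3) = 4.77 dB.
L_total = 61.2 + 4.77 = 66.0 dB SPL.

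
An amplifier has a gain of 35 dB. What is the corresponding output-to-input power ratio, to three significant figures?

3160

Power ratio = 10^(dB/10).
10^(35/10) = 10^(3.500) = 3160.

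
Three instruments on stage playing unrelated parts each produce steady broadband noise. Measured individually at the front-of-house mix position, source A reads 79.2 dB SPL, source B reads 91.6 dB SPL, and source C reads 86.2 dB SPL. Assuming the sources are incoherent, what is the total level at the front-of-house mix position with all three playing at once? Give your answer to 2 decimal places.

Incoherent sources sum as intensities:
L_total = 10·log₁₀(10^(79.2/10) + 10^(91.6/10) + 10^(86.2/10)) = 10·log₁₀(1945000000) = 92.89 dB SPL.

92.89 dB SPL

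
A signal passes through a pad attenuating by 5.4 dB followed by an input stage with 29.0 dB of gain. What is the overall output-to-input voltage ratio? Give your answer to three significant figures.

15.1

Net gain = (−5.4) + 29.0 = 23.6 dB.
Voltage ratio = 10^(23.6/20) = 15.1.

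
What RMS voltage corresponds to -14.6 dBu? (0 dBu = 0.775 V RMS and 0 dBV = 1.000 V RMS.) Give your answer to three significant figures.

V = 0.775 V × 10^(-14.6/20).
= 0.775 × 0.1862 = 0.144 V.

0.144 V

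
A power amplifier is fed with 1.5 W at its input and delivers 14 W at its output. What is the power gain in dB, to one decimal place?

Power is a power quantity, so gain = 10·log₁₀(P_out/P_in).
10·log₁₀(14/1.5) = 10·log₁₀(9.333) = 9.7 dB.

9.7 dB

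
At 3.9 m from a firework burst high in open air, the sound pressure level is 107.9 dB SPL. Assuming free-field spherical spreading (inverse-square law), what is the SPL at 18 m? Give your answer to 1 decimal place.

Inverse-square spreading gives ΔL = −20·log₁₀(d₂/d₁).
ΔL = −20·log₁₀(18/3.9) = -13.28 dB, so L₂ = 107.9 + (-13.28) = 94.6 dB SPL.

94.6 dB SPL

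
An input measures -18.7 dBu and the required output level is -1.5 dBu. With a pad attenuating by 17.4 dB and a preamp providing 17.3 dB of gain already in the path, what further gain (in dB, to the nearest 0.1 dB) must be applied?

The required make-up gain is the shortfall in the dB sum.
G = -1.5 − (-18.7) + 17.4 − 17.3 = 17.3 dB.

17.3 dB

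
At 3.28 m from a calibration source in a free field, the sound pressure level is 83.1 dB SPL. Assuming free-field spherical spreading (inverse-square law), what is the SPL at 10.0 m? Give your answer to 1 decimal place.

For a point source in a free field, ΔL = −20·log₁₀(d₂/d₁).
ΔL = −20·log₁₀(10.0/3.28) = -9.68 dB, so L₂ = 83.1 + (-9.68) = 73.4 dB SPL.

73.4 dB SPL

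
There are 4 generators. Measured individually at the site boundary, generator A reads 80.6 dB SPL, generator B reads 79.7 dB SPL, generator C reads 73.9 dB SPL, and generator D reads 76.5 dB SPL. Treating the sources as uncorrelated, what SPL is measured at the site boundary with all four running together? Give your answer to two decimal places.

84.43 dB SPL

Add the sources as powers (linear), then convert back to dB:
L_total = 10·log₁₀(10^(80.6/10) + 10^(79.7/10) + 10^(73.9/10) + 10^(76.5/10)) = 10·log₁₀(277400000) = 84.43 dB SPL.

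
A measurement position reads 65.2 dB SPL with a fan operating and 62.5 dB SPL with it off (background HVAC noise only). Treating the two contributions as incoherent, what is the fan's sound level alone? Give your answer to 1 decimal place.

61.9 dB SPL

Subtract intensities: L_src = 10·log₁₀(10^(L_total/10) − 10^(L_bg/10)).
L_src = 10·log₁₀(10^(65.2/10) − 10^(62.5/10)) = 10·log₁₀(1533000) = 61.9 dB SPL.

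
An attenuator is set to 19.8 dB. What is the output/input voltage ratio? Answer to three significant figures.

0.102

Voltage ratio = 10^(dB/20).
10^(-19.8/20) = 10^(-0.9900) = 0.102.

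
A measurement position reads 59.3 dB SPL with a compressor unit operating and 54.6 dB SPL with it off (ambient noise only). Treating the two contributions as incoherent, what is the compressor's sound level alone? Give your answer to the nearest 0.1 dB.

57.5 dB SPL

Remove the background by subtracting linear intensities:
L_src = 10·log₁₀(10^(59.3/10) − 10^(54.6/10)) = 10·log₁₀(562700) = 57.5 dB SPL.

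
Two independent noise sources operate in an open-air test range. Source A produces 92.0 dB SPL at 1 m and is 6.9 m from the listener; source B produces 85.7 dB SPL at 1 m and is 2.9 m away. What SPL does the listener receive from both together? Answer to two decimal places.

78.89 dB SPL

At the listener: L_A = 92.0 − 20·log₁₀(6.9) = 75.223 dB; L_B = 85.7 − 20·log₁₀(2.9) = 76.452 dB.
Combined: 10·log₁₀(10^(75.223/10)+10^(76.452/10)) = 78.89 dB SPL.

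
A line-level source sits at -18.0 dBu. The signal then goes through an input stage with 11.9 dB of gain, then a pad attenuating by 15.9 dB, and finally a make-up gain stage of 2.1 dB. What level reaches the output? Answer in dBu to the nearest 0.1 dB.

-19.9 dBu

Cascaded gains and losses add directly in dB.
-18.0 + 11.9 − 15.9 + 2.1 = -19.9 dBu.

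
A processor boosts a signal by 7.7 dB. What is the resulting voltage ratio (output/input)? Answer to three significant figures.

2.43

Voltage ratio = 10^(dB/20).
10^(7.7/20) = 10^(0.3850) = 2.43.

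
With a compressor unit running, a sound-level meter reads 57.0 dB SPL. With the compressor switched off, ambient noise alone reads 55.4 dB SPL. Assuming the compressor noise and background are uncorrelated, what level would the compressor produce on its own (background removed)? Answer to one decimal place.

51.9 dB SPL

Background correction is a power subtraction:
L_src = 10·log₁₀(10^(57.0/10) − 10^(55.4/10)) = 10·log₁₀(154500) = 51.9 dB SPL.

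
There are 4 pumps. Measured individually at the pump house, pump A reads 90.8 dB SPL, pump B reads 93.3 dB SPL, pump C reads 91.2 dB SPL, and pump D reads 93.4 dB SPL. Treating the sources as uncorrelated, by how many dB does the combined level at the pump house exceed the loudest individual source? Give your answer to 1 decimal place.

Add the sources as powers (linear), then convert back to dB:
L_total = 10·log₁₀(10^(90.8/10) + 10^(93.3/10) + 10^(91.2/10) + 10^(93.4/10)) = 98.35 dB SPL.
Excess over the loudest (93.4 dB): 98.35 − 93.4 = 5.0 dB.

5.0 dB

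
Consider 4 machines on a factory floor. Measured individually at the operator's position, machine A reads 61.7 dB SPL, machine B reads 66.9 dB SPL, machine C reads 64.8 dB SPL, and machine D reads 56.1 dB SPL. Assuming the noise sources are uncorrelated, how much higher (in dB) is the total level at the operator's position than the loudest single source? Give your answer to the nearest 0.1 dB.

3.0 dB

Add the sources as powers (linear), then convert back to dB:
L_total = 10·log₁₀(10^(61.7/10) + 10^(66.9/10) + 10^(64.8/10) + 10^(56.1/10)) = 69.91 dB SPL.
Excess over the loudest (66.9 dB): 69.91 − 66.9 = 3.0 dB.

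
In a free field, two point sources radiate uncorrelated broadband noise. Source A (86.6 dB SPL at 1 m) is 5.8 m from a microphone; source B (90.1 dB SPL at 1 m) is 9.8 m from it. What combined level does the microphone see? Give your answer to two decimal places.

At the listener: L_A = 86.6 − 20·log₁₀(5.8) = 71.331 dB; L_B = 90.1 − 20·log₁₀(9.8) = 70.275 dB.
Combined: 10·log₁₀(10^(71.331/10)+10^(70.275/10)) = 73.85 dB SPL.

73.85 dB SPL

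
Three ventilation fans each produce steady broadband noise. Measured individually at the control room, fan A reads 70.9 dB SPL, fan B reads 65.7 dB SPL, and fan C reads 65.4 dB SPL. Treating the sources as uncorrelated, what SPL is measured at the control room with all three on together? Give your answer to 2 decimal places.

Uncorrelated sources add in intensity (power), not in dB.
L_total = 10·log₁₀(10^(70.9/10) + 10^(65.7/10) + 10^(65.4/10)) = 10·log₁₀(19490000) = 72.90 dB SPL.

72.90 dB SPL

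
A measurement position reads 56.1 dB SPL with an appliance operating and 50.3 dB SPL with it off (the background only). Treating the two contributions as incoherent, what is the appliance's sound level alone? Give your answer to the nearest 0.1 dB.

Background correction is a power subtraction:
L_src = 10·log₁₀(10^(56.1/10) − 10^(50.3/10)) = 10·log₁₀(300200) = 54.8 dB SPL.

54.8 dB SPL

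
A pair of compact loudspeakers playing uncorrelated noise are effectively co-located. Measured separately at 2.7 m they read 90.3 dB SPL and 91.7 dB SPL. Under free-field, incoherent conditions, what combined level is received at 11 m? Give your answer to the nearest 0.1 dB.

Combined at 2.7 m: 10·log₁₀(10^(90.3/10)+10^(91.7/10)) = 94.07 dB SPL.
Then apply −20·log₁₀(11/2.7) = -12.20 dB → 81.9 dB SPL.

81.9 dB SPL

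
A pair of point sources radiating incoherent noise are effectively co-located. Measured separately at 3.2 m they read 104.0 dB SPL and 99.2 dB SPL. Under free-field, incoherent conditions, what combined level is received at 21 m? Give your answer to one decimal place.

Combined at 3.2 m: 10·log₁₀(10^(104.0/10)+10^(99.2/10)) = 105.24 dB SPL.
Then apply −20·log₁₀(21/3.2) = -16.34 dB → 88.9 dB SPL.

88.9 dB SPL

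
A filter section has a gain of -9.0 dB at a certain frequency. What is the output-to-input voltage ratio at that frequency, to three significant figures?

Voltage ratio = 10^(dB/20).
10^(-9.0/20) = 10^(-0.4500) = 0.355.

0.355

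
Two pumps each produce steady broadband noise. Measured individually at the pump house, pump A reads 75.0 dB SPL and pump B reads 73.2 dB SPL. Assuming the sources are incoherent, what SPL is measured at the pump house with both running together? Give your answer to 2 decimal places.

77.20 dB SPL

Uncorrelated sources add in intensity (power), not in dB.
L_total = 10·log₁₀(10^(75.0/10) + 10^(73.2/10)) = 10·log₁₀(52520000) = 77.20 dB SPL.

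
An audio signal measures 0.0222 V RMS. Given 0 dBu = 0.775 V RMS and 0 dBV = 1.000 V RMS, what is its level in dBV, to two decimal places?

dBV = 20·log₁₀(V / 1.000 V).
20·log₁₀(0.0222/1.000) = -33.07 dBV.

-33.07 dBV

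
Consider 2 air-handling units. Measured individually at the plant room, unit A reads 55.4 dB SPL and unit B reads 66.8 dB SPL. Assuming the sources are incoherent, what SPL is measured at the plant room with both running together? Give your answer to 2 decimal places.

67.10 dB SPL

Uncorrelated sources add in intensity (power), not in dB.
L_total = 10·log₁₀(10^(55.4/10) + 10^(66.8/10)) = 10·log₁₀(5133000) = 67.10 dB SPL.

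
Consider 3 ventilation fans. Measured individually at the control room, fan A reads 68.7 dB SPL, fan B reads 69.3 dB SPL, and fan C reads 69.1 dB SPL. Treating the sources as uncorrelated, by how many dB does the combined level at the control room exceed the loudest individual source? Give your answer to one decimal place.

4.5 dB

Incoherent sources sum as intensities:
L_total = 10·log₁₀(10^(68.7/10) + 10^(69.3/10) + 10^(69.1/10)) = 73.81 dB SPL.
Excess over the loudest (69.3 dB): 73.81 − 69.3 = 4.5 dB.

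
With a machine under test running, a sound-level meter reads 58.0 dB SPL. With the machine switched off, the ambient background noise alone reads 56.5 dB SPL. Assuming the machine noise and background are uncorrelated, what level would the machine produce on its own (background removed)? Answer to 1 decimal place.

52.7 dB SPL

Subtract intensities: L_src = 10·log₁₀(10^(L_total/10) − 10^(L_bg/10)).
L_src = 10·log₁₀(10^(58.0/10) − 10^(56.5/10)) = 10·log₁₀(184300) = 52.7 dB SPL.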